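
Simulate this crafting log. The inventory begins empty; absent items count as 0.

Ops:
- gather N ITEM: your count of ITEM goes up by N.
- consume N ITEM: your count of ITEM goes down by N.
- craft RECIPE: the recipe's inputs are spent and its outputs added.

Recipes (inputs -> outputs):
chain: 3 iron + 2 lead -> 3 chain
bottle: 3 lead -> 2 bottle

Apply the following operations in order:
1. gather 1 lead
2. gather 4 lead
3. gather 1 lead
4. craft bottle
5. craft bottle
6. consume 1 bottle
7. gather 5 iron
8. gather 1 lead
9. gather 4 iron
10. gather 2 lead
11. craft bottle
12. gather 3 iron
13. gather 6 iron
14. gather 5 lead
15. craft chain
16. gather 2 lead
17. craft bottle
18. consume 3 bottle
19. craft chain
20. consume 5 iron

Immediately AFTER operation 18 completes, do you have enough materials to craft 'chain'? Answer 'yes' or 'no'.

Answer: yes

Derivation:
After 1 (gather 1 lead): lead=1
After 2 (gather 4 lead): lead=5
After 3 (gather 1 lead): lead=6
After 4 (craft bottle): bottle=2 lead=3
After 5 (craft bottle): bottle=4
After 6 (consume 1 bottle): bottle=3
After 7 (gather 5 iron): bottle=3 iron=5
After 8 (gather 1 lead): bottle=3 iron=5 lead=1
After 9 (gather 4 iron): bottle=3 iron=9 lead=1
After 10 (gather 2 lead): bottle=3 iron=9 lead=3
After 11 (craft bottle): bottle=5 iron=9
After 12 (gather 3 iron): bottle=5 iron=12
After 13 (gather 6 iron): bottle=5 iron=18
After 14 (gather 5 lead): bottle=5 iron=18 lead=5
After 15 (craft chain): bottle=5 chain=3 iron=15 lead=3
After 16 (gather 2 lead): bottle=5 chain=3 iron=15 lead=5
After 17 (craft bottle): bottle=7 chain=3 iron=15 lead=2
After 18 (consume 3 bottle): bottle=4 chain=3 iron=15 lead=2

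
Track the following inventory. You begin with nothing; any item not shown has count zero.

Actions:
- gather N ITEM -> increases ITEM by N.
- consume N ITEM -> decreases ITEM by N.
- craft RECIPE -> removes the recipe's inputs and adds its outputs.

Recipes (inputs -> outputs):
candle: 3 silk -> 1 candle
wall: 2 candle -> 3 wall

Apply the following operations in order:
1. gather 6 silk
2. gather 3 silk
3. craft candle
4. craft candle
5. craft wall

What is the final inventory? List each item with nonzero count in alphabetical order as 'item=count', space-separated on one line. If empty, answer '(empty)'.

Answer: silk=3 wall=3

Derivation:
After 1 (gather 6 silk): silk=6
After 2 (gather 3 silk): silk=9
After 3 (craft candle): candle=1 silk=6
After 4 (craft candle): candle=2 silk=3
After 5 (craft wall): silk=3 wall=3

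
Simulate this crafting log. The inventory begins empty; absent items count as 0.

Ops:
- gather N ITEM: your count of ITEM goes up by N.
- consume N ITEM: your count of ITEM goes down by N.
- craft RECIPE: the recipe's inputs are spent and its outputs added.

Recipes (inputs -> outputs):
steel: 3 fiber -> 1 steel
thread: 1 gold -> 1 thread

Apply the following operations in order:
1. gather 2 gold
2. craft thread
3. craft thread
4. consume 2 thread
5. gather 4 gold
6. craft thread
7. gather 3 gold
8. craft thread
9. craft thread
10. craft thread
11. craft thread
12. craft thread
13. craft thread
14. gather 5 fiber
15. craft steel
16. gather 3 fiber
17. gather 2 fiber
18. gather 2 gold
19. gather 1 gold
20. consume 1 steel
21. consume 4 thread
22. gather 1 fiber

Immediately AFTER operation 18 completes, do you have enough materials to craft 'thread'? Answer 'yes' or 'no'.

After 1 (gather 2 gold): gold=2
After 2 (craft thread): gold=1 thread=1
After 3 (craft thread): thread=2
After 4 (consume 2 thread): (empty)
After 5 (gather 4 gold): gold=4
After 6 (craft thread): gold=3 thread=1
After 7 (gather 3 gold): gold=6 thread=1
After 8 (craft thread): gold=5 thread=2
After 9 (craft thread): gold=4 thread=3
After 10 (craft thread): gold=3 thread=4
After 11 (craft thread): gold=2 thread=5
After 12 (craft thread): gold=1 thread=6
After 13 (craft thread): thread=7
After 14 (gather 5 fiber): fiber=5 thread=7
After 15 (craft steel): fiber=2 steel=1 thread=7
After 16 (gather 3 fiber): fiber=5 steel=1 thread=7
After 17 (gather 2 fiber): fiber=7 steel=1 thread=7
After 18 (gather 2 gold): fiber=7 gold=2 steel=1 thread=7

Answer: yes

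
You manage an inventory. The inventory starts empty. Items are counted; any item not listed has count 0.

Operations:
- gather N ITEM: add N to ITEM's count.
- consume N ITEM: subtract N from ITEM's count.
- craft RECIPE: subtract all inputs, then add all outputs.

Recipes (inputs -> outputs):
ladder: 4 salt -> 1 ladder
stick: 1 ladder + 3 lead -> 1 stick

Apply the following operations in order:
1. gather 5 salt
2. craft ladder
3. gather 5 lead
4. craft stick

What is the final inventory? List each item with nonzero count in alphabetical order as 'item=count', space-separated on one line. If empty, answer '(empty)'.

Answer: lead=2 salt=1 stick=1

Derivation:
After 1 (gather 5 salt): salt=5
After 2 (craft ladder): ladder=1 salt=1
After 3 (gather 5 lead): ladder=1 lead=5 salt=1
After 4 (craft stick): lead=2 salt=1 stick=1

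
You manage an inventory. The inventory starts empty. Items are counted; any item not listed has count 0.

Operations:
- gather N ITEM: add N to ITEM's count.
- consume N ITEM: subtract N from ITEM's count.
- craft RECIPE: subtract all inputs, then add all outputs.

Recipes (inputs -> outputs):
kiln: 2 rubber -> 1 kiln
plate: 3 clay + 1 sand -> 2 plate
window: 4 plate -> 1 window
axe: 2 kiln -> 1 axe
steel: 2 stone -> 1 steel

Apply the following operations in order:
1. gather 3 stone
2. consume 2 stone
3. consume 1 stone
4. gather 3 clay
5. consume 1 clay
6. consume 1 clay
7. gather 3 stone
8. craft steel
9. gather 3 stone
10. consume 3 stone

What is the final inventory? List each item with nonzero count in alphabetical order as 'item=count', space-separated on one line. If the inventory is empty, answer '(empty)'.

Answer: clay=1 steel=1 stone=1

Derivation:
After 1 (gather 3 stone): stone=3
After 2 (consume 2 stone): stone=1
After 3 (consume 1 stone): (empty)
After 4 (gather 3 clay): clay=3
After 5 (consume 1 clay): clay=2
After 6 (consume 1 clay): clay=1
After 7 (gather 3 stone): clay=1 stone=3
After 8 (craft steel): clay=1 steel=1 stone=1
After 9 (gather 3 stone): clay=1 steel=1 stone=4
After 10 (consume 3 stone): clay=1 steel=1 stone=1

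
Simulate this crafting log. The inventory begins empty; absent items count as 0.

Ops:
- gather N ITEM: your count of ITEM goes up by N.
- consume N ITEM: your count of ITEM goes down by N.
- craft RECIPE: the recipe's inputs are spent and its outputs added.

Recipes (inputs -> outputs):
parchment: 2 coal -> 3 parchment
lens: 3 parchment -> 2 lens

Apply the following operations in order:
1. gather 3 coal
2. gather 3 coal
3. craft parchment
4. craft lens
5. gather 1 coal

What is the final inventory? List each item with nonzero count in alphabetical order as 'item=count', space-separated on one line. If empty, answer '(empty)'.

After 1 (gather 3 coal): coal=3
After 2 (gather 3 coal): coal=6
After 3 (craft parchment): coal=4 parchment=3
After 4 (craft lens): coal=4 lens=2
After 5 (gather 1 coal): coal=5 lens=2

Answer: coal=5 lens=2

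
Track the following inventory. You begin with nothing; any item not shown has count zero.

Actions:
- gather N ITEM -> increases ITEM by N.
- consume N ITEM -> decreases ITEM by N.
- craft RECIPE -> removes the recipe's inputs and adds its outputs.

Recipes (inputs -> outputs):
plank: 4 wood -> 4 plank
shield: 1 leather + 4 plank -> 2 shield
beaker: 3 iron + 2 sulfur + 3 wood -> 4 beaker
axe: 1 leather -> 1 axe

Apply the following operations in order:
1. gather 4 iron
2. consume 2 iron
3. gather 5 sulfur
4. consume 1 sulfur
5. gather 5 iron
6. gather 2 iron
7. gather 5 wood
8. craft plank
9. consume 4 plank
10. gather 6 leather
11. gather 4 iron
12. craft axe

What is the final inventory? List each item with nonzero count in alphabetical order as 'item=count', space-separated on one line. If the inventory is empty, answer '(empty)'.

Answer: axe=1 iron=13 leather=5 sulfur=4 wood=1

Derivation:
After 1 (gather 4 iron): iron=4
After 2 (consume 2 iron): iron=2
After 3 (gather 5 sulfur): iron=2 sulfur=5
After 4 (consume 1 sulfur): iron=2 sulfur=4
After 5 (gather 5 iron): iron=7 sulfur=4
After 6 (gather 2 iron): iron=9 sulfur=4
After 7 (gather 5 wood): iron=9 sulfur=4 wood=5
After 8 (craft plank): iron=9 plank=4 sulfur=4 wood=1
After 9 (consume 4 plank): iron=9 sulfur=4 wood=1
After 10 (gather 6 leather): iron=9 leather=6 sulfur=4 wood=1
After 11 (gather 4 iron): iron=13 leather=6 sulfur=4 wood=1
After 12 (craft axe): axe=1 iron=13 leather=5 sulfur=4 wood=1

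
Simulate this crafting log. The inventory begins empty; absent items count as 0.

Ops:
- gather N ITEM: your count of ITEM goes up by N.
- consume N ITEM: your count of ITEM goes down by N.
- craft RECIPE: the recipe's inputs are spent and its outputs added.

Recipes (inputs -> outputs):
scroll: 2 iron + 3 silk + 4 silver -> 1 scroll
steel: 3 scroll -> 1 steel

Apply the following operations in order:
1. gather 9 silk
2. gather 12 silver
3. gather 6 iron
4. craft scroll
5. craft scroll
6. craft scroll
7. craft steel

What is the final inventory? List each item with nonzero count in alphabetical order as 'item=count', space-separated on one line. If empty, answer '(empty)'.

Answer: steel=1

Derivation:
After 1 (gather 9 silk): silk=9
After 2 (gather 12 silver): silk=9 silver=12
After 3 (gather 6 iron): iron=6 silk=9 silver=12
After 4 (craft scroll): iron=4 scroll=1 silk=6 silver=8
After 5 (craft scroll): iron=2 scroll=2 silk=3 silver=4
After 6 (craft scroll): scroll=3
After 7 (craft steel): steel=1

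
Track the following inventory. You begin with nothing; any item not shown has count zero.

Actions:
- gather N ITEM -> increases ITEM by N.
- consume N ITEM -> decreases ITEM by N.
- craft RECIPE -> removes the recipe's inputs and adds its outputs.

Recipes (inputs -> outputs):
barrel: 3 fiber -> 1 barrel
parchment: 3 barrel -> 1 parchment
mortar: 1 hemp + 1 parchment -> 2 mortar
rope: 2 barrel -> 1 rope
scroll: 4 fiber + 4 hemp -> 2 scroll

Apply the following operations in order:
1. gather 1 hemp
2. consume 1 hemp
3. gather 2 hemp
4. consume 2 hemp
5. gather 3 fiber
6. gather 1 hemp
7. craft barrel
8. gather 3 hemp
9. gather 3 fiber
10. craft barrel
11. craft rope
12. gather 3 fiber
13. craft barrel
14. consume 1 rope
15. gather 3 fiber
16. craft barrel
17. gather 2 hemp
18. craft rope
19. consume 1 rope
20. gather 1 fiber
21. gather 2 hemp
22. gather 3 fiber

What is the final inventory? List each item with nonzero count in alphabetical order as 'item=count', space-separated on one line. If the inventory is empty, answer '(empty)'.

After 1 (gather 1 hemp): hemp=1
After 2 (consume 1 hemp): (empty)
After 3 (gather 2 hemp): hemp=2
After 4 (consume 2 hemp): (empty)
After 5 (gather 3 fiber): fiber=3
After 6 (gather 1 hemp): fiber=3 hemp=1
After 7 (craft barrel): barrel=1 hemp=1
After 8 (gather 3 hemp): barrel=1 hemp=4
After 9 (gather 3 fiber): barrel=1 fiber=3 hemp=4
After 10 (craft barrel): barrel=2 hemp=4
After 11 (craft rope): hemp=4 rope=1
After 12 (gather 3 fiber): fiber=3 hemp=4 rope=1
After 13 (craft barrel): barrel=1 hemp=4 rope=1
After 14 (consume 1 rope): barrel=1 hemp=4
After 15 (gather 3 fiber): barrel=1 fiber=3 hemp=4
After 16 (craft barrel): barrel=2 hemp=4
After 17 (gather 2 hemp): barrel=2 hemp=6
After 18 (craft rope): hemp=6 rope=1
After 19 (consume 1 rope): hemp=6
After 20 (gather 1 fiber): fiber=1 hemp=6
After 21 (gather 2 hemp): fiber=1 hemp=8
After 22 (gather 3 fiber): fiber=4 hemp=8

Answer: fiber=4 hemp=8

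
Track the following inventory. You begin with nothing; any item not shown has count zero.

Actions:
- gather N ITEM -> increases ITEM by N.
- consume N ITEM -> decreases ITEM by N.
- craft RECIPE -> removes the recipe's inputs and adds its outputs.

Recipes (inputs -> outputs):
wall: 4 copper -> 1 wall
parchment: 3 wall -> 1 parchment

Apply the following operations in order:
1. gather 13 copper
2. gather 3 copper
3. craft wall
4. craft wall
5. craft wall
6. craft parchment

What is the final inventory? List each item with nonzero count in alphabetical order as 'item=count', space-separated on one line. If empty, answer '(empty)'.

After 1 (gather 13 copper): copper=13
After 2 (gather 3 copper): copper=16
After 3 (craft wall): copper=12 wall=1
After 4 (craft wall): copper=8 wall=2
After 5 (craft wall): copper=4 wall=3
After 6 (craft parchment): copper=4 parchment=1

Answer: copper=4 parchment=1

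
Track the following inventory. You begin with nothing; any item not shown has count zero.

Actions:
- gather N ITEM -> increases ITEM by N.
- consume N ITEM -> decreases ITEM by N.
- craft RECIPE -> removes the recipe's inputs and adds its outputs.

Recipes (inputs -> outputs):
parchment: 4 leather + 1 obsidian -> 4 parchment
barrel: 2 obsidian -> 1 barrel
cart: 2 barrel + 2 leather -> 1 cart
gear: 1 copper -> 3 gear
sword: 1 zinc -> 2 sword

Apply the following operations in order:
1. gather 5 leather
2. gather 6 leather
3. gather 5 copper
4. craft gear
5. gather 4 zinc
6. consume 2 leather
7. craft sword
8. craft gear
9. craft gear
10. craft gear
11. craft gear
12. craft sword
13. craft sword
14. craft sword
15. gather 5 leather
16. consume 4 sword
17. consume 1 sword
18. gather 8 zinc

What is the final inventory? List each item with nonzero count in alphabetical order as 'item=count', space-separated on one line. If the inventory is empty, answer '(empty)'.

After 1 (gather 5 leather): leather=5
After 2 (gather 6 leather): leather=11
After 3 (gather 5 copper): copper=5 leather=11
After 4 (craft gear): copper=4 gear=3 leather=11
After 5 (gather 4 zinc): copper=4 gear=3 leather=11 zinc=4
After 6 (consume 2 leather): copper=4 gear=3 leather=9 zinc=4
After 7 (craft sword): copper=4 gear=3 leather=9 sword=2 zinc=3
After 8 (craft gear): copper=3 gear=6 leather=9 sword=2 zinc=3
After 9 (craft gear): copper=2 gear=9 leather=9 sword=2 zinc=3
After 10 (craft gear): copper=1 gear=12 leather=9 sword=2 zinc=3
After 11 (craft gear): gear=15 leather=9 sword=2 zinc=3
After 12 (craft sword): gear=15 leather=9 sword=4 zinc=2
After 13 (craft sword): gear=15 leather=9 sword=6 zinc=1
After 14 (craft sword): gear=15 leather=9 sword=8
After 15 (gather 5 leather): gear=15 leather=14 sword=8
After 16 (consume 4 sword): gear=15 leather=14 sword=4
After 17 (consume 1 sword): gear=15 leather=14 sword=3
After 18 (gather 8 zinc): gear=15 leather=14 sword=3 zinc=8

Answer: gear=15 leather=14 sword=3 zinc=8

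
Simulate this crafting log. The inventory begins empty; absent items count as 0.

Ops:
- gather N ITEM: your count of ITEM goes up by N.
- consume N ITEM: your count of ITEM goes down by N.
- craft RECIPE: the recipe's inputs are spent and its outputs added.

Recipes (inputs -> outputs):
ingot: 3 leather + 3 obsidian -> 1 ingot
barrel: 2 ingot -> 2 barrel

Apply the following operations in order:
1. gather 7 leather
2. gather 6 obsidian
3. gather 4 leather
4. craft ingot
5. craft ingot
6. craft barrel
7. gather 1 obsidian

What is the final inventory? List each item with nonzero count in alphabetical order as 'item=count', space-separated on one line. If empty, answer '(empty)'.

Answer: barrel=2 leather=5 obsidian=1

Derivation:
After 1 (gather 7 leather): leather=7
After 2 (gather 6 obsidian): leather=7 obsidian=6
After 3 (gather 4 leather): leather=11 obsidian=6
After 4 (craft ingot): ingot=1 leather=8 obsidian=3
After 5 (craft ingot): ingot=2 leather=5
After 6 (craft barrel): barrel=2 leather=5
After 7 (gather 1 obsidian): barrel=2 leather=5 obsidian=1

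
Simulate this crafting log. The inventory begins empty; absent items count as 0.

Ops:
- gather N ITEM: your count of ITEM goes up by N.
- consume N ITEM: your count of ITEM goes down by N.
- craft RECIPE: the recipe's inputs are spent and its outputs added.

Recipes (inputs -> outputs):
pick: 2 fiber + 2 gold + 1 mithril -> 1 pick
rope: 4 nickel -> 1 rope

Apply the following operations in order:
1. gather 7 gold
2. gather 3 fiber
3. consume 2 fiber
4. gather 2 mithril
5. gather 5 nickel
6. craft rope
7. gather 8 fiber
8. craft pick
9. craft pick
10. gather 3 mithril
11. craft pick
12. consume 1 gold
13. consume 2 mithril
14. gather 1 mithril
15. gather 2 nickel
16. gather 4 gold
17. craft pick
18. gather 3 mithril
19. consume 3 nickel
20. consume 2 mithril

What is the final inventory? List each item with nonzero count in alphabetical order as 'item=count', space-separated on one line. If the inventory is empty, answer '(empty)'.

After 1 (gather 7 gold): gold=7
After 2 (gather 3 fiber): fiber=3 gold=7
After 3 (consume 2 fiber): fiber=1 gold=7
After 4 (gather 2 mithril): fiber=1 gold=7 mithril=2
After 5 (gather 5 nickel): fiber=1 gold=7 mithril=2 nickel=5
After 6 (craft rope): fiber=1 gold=7 mithril=2 nickel=1 rope=1
After 7 (gather 8 fiber): fiber=9 gold=7 mithril=2 nickel=1 rope=1
After 8 (craft pick): fiber=7 gold=5 mithril=1 nickel=1 pick=1 rope=1
After 9 (craft pick): fiber=5 gold=3 nickel=1 pick=2 rope=1
After 10 (gather 3 mithril): fiber=5 gold=3 mithril=3 nickel=1 pick=2 rope=1
After 11 (craft pick): fiber=3 gold=1 mithril=2 nickel=1 pick=3 rope=1
After 12 (consume 1 gold): fiber=3 mithril=2 nickel=1 pick=3 rope=1
After 13 (consume 2 mithril): fiber=3 nickel=1 pick=3 rope=1
After 14 (gather 1 mithril): fiber=3 mithril=1 nickel=1 pick=3 rope=1
After 15 (gather 2 nickel): fiber=3 mithril=1 nickel=3 pick=3 rope=1
After 16 (gather 4 gold): fiber=3 gold=4 mithril=1 nickel=3 pick=3 rope=1
After 17 (craft pick): fiber=1 gold=2 nickel=3 pick=4 rope=1
After 18 (gather 3 mithril): fiber=1 gold=2 mithril=3 nickel=3 pick=4 rope=1
After 19 (consume 3 nickel): fiber=1 gold=2 mithril=3 pick=4 rope=1
After 20 (consume 2 mithril): fiber=1 gold=2 mithril=1 pick=4 rope=1

Answer: fiber=1 gold=2 mithril=1 pick=4 rope=1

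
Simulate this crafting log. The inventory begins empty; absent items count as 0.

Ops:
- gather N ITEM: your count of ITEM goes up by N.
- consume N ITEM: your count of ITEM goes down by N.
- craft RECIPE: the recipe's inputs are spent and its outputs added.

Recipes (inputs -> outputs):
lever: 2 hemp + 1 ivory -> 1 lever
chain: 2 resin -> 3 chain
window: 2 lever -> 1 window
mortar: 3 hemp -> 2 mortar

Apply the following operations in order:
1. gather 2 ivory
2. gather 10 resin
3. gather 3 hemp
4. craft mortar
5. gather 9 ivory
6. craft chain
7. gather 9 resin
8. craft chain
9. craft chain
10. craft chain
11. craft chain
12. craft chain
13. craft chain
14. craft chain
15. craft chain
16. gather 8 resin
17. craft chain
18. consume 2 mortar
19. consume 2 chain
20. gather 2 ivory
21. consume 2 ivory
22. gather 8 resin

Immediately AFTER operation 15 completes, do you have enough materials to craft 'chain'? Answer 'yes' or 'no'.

Answer: no

Derivation:
After 1 (gather 2 ivory): ivory=2
After 2 (gather 10 resin): ivory=2 resin=10
After 3 (gather 3 hemp): hemp=3 ivory=2 resin=10
After 4 (craft mortar): ivory=2 mortar=2 resin=10
After 5 (gather 9 ivory): ivory=11 mortar=2 resin=10
After 6 (craft chain): chain=3 ivory=11 mortar=2 resin=8
After 7 (gather 9 resin): chain=3 ivory=11 mortar=2 resin=17
After 8 (craft chain): chain=6 ivory=11 mortar=2 resin=15
After 9 (craft chain): chain=9 ivory=11 mortar=2 resin=13
After 10 (craft chain): chain=12 ivory=11 mortar=2 resin=11
After 11 (craft chain): chain=15 ivory=11 mortar=2 resin=9
After 12 (craft chain): chain=18 ivory=11 mortar=2 resin=7
After 13 (craft chain): chain=21 ivory=11 mortar=2 resin=5
After 14 (craft chain): chain=24 ivory=11 mortar=2 resin=3
After 15 (craft chain): chain=27 ivory=11 mortar=2 resin=1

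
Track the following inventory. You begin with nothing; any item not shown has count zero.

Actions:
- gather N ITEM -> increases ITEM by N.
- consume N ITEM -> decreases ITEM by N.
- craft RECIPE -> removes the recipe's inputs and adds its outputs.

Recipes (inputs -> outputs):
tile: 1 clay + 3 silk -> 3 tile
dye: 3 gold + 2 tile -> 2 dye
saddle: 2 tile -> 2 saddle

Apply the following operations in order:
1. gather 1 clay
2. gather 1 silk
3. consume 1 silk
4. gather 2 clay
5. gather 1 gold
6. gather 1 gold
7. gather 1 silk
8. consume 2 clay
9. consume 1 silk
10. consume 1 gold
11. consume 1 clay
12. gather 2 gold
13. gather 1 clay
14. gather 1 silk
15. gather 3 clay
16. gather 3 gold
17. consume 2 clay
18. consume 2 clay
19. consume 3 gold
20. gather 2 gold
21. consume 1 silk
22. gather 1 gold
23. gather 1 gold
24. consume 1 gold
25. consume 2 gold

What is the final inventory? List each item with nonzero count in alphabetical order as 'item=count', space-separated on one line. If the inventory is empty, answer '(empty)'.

Answer: gold=4

Derivation:
After 1 (gather 1 clay): clay=1
After 2 (gather 1 silk): clay=1 silk=1
After 3 (consume 1 silk): clay=1
After 4 (gather 2 clay): clay=3
After 5 (gather 1 gold): clay=3 gold=1
After 6 (gather 1 gold): clay=3 gold=2
After 7 (gather 1 silk): clay=3 gold=2 silk=1
After 8 (consume 2 clay): clay=1 gold=2 silk=1
After 9 (consume 1 silk): clay=1 gold=2
After 10 (consume 1 gold): clay=1 gold=1
After 11 (consume 1 clay): gold=1
After 12 (gather 2 gold): gold=3
After 13 (gather 1 clay): clay=1 gold=3
After 14 (gather 1 silk): clay=1 gold=3 silk=1
After 15 (gather 3 clay): clay=4 gold=3 silk=1
After 16 (gather 3 gold): clay=4 gold=6 silk=1
After 17 (consume 2 clay): clay=2 gold=6 silk=1
After 18 (consume 2 clay): gold=6 silk=1
After 19 (consume 3 gold): gold=3 silk=1
After 20 (gather 2 gold): gold=5 silk=1
After 21 (consume 1 silk): gold=5
After 22 (gather 1 gold): gold=6
After 23 (gather 1 gold): gold=7
After 24 (consume 1 gold): gold=6
After 25 (consume 2 gold): gold=4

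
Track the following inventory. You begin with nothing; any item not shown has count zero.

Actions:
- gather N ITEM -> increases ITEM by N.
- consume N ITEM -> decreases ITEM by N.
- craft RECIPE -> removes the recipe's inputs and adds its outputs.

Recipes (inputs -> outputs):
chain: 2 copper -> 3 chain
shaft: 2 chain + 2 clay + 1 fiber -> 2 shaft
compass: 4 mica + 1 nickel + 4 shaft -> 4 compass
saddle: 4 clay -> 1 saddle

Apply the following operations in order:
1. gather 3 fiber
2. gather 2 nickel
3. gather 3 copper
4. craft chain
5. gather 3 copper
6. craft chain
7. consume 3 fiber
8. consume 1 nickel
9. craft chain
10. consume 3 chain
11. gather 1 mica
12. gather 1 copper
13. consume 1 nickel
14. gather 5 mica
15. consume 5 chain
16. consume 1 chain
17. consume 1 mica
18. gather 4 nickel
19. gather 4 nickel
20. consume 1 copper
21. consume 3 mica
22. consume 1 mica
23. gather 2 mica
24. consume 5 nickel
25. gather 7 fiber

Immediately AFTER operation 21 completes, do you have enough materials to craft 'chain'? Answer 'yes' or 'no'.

Answer: no

Derivation:
After 1 (gather 3 fiber): fiber=3
After 2 (gather 2 nickel): fiber=3 nickel=2
After 3 (gather 3 copper): copper=3 fiber=3 nickel=2
After 4 (craft chain): chain=3 copper=1 fiber=3 nickel=2
After 5 (gather 3 copper): chain=3 copper=4 fiber=3 nickel=2
After 6 (craft chain): chain=6 copper=2 fiber=3 nickel=2
After 7 (consume 3 fiber): chain=6 copper=2 nickel=2
After 8 (consume 1 nickel): chain=6 copper=2 nickel=1
After 9 (craft chain): chain=9 nickel=1
After 10 (consume 3 chain): chain=6 nickel=1
After 11 (gather 1 mica): chain=6 mica=1 nickel=1
After 12 (gather 1 copper): chain=6 copper=1 mica=1 nickel=1
After 13 (consume 1 nickel): chain=6 copper=1 mica=1
After 14 (gather 5 mica): chain=6 copper=1 mica=6
After 15 (consume 5 chain): chain=1 copper=1 mica=6
After 16 (consume 1 chain): copper=1 mica=6
After 17 (consume 1 mica): copper=1 mica=5
After 18 (gather 4 nickel): copper=1 mica=5 nickel=4
After 19 (gather 4 nickel): copper=1 mica=5 nickel=8
After 20 (consume 1 copper): mica=5 nickel=8
After 21 (consume 3 mica): mica=2 nickel=8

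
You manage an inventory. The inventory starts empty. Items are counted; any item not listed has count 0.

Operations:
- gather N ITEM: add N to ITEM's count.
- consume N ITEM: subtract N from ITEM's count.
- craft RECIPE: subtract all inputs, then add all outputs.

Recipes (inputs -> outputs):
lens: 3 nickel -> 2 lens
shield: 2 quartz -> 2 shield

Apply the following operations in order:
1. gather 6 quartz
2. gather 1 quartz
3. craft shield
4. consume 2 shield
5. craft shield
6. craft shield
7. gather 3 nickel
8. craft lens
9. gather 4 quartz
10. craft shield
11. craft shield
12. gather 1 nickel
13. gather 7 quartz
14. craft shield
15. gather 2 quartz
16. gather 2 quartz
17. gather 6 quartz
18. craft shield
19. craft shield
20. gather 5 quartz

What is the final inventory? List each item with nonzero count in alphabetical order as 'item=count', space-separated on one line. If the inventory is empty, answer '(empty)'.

After 1 (gather 6 quartz): quartz=6
After 2 (gather 1 quartz): quartz=7
After 3 (craft shield): quartz=5 shield=2
After 4 (consume 2 shield): quartz=5
After 5 (craft shield): quartz=3 shield=2
After 6 (craft shield): quartz=1 shield=4
After 7 (gather 3 nickel): nickel=3 quartz=1 shield=4
After 8 (craft lens): lens=2 quartz=1 shield=4
After 9 (gather 4 quartz): lens=2 quartz=5 shield=4
After 10 (craft shield): lens=2 quartz=3 shield=6
After 11 (craft shield): lens=2 quartz=1 shield=8
After 12 (gather 1 nickel): lens=2 nickel=1 quartz=1 shield=8
After 13 (gather 7 quartz): lens=2 nickel=1 quartz=8 shield=8
After 14 (craft shield): lens=2 nickel=1 quartz=6 shield=10
After 15 (gather 2 quartz): lens=2 nickel=1 quartz=8 shield=10
After 16 (gather 2 quartz): lens=2 nickel=1 quartz=10 shield=10
After 17 (gather 6 quartz): lens=2 nickel=1 quartz=16 shield=10
After 18 (craft shield): lens=2 nickel=1 quartz=14 shield=12
After 19 (craft shield): lens=2 nickel=1 quartz=12 shield=14
After 20 (gather 5 quartz): lens=2 nickel=1 quartz=17 shield=14

Answer: lens=2 nickel=1 quartz=17 shield=14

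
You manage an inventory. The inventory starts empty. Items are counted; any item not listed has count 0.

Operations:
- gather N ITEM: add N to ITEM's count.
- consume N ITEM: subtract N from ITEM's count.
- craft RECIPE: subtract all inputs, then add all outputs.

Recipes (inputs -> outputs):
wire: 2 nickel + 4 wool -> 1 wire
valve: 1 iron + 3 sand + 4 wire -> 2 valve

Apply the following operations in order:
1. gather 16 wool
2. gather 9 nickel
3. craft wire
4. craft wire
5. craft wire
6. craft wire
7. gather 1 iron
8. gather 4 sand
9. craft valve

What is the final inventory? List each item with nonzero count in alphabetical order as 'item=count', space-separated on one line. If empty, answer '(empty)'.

After 1 (gather 16 wool): wool=16
After 2 (gather 9 nickel): nickel=9 wool=16
After 3 (craft wire): nickel=7 wire=1 wool=12
After 4 (craft wire): nickel=5 wire=2 wool=8
After 5 (craft wire): nickel=3 wire=3 wool=4
After 6 (craft wire): nickel=1 wire=4
After 7 (gather 1 iron): iron=1 nickel=1 wire=4
After 8 (gather 4 sand): iron=1 nickel=1 sand=4 wire=4
After 9 (craft valve): nickel=1 sand=1 valve=2

Answer: nickel=1 sand=1 valve=2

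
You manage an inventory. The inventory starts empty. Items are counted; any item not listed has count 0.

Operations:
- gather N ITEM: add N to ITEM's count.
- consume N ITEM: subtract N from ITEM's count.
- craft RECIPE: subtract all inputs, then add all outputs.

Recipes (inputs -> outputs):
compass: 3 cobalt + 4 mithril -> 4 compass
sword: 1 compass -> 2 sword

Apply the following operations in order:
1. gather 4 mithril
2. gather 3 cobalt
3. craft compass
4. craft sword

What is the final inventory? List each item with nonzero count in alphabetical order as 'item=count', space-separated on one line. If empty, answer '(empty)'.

Answer: compass=3 sword=2

Derivation:
After 1 (gather 4 mithril): mithril=4
After 2 (gather 3 cobalt): cobalt=3 mithril=4
After 3 (craft compass): compass=4
After 4 (craft sword): compass=3 sword=2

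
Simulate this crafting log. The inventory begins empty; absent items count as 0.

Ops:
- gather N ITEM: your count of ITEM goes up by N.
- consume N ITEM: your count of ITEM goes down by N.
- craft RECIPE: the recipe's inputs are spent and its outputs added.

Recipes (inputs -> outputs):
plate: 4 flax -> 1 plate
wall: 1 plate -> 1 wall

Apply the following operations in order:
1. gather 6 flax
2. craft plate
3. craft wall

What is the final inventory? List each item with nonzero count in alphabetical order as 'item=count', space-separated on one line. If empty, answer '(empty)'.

After 1 (gather 6 flax): flax=6
After 2 (craft plate): flax=2 plate=1
After 3 (craft wall): flax=2 wall=1

Answer: flax=2 wall=1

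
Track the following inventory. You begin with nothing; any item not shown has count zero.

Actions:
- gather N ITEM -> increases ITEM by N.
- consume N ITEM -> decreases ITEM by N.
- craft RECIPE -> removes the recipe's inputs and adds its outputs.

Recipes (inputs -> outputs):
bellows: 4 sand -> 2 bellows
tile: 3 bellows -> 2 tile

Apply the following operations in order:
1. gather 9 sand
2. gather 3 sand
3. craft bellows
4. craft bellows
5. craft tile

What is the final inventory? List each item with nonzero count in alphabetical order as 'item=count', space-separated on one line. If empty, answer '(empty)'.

After 1 (gather 9 sand): sand=9
After 2 (gather 3 sand): sand=12
After 3 (craft bellows): bellows=2 sand=8
After 4 (craft bellows): bellows=4 sand=4
After 5 (craft tile): bellows=1 sand=4 tile=2

Answer: bellows=1 sand=4 tile=2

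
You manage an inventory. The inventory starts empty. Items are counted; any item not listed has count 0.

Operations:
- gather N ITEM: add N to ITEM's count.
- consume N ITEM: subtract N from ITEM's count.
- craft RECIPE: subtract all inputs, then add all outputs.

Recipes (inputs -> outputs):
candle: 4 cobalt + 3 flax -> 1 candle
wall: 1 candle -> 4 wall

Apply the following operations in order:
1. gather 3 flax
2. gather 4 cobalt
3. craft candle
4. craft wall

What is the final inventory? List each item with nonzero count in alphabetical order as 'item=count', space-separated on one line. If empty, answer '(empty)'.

After 1 (gather 3 flax): flax=3
After 2 (gather 4 cobalt): cobalt=4 flax=3
After 3 (craft candle): candle=1
After 4 (craft wall): wall=4

Answer: wall=4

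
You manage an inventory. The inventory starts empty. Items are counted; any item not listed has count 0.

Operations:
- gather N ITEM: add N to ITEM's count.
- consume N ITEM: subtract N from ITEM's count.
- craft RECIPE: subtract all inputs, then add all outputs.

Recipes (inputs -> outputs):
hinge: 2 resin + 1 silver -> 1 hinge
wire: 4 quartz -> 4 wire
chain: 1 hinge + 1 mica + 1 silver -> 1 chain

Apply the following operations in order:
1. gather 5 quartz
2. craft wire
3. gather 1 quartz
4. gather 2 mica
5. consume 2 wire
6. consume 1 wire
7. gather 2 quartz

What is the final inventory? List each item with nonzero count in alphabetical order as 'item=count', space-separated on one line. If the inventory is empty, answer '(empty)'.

After 1 (gather 5 quartz): quartz=5
After 2 (craft wire): quartz=1 wire=4
After 3 (gather 1 quartz): quartz=2 wire=4
After 4 (gather 2 mica): mica=2 quartz=2 wire=4
After 5 (consume 2 wire): mica=2 quartz=2 wire=2
After 6 (consume 1 wire): mica=2 quartz=2 wire=1
After 7 (gather 2 quartz): mica=2 quartz=4 wire=1

Answer: mica=2 quartz=4 wire=1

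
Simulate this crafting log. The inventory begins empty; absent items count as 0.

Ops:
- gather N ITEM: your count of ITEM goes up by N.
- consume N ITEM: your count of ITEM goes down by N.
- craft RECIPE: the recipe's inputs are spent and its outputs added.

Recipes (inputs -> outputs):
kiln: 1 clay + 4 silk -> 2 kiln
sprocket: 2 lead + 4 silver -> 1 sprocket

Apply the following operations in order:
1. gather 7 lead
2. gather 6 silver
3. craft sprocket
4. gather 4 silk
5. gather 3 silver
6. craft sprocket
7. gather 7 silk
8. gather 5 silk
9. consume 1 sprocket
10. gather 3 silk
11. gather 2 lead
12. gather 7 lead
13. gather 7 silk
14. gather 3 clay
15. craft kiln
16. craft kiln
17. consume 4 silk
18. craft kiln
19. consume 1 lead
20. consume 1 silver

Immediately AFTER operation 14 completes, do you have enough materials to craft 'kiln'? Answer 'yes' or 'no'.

After 1 (gather 7 lead): lead=7
After 2 (gather 6 silver): lead=7 silver=6
After 3 (craft sprocket): lead=5 silver=2 sprocket=1
After 4 (gather 4 silk): lead=5 silk=4 silver=2 sprocket=1
After 5 (gather 3 silver): lead=5 silk=4 silver=5 sprocket=1
After 6 (craft sprocket): lead=3 silk=4 silver=1 sprocket=2
After 7 (gather 7 silk): lead=3 silk=11 silver=1 sprocket=2
After 8 (gather 5 silk): lead=3 silk=16 silver=1 sprocket=2
After 9 (consume 1 sprocket): lead=3 silk=16 silver=1 sprocket=1
After 10 (gather 3 silk): lead=3 silk=19 silver=1 sprocket=1
After 11 (gather 2 lead): lead=5 silk=19 silver=1 sprocket=1
After 12 (gather 7 lead): lead=12 silk=19 silver=1 sprocket=1
After 13 (gather 7 silk): lead=12 silk=26 silver=1 sprocket=1
After 14 (gather 3 clay): clay=3 lead=12 silk=26 silver=1 sprocket=1

Answer: yes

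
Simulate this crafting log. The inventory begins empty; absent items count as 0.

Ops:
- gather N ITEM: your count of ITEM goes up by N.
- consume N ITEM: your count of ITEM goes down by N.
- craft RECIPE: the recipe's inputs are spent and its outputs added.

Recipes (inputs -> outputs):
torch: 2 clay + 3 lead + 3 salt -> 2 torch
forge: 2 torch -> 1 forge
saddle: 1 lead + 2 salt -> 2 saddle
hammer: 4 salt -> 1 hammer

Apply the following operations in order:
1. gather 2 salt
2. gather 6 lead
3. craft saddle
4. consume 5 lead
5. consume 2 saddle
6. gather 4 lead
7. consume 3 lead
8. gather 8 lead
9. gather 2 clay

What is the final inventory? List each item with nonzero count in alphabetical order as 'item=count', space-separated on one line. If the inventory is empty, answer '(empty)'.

Answer: clay=2 lead=9

Derivation:
After 1 (gather 2 salt): salt=2
After 2 (gather 6 lead): lead=6 salt=2
After 3 (craft saddle): lead=5 saddle=2
After 4 (consume 5 lead): saddle=2
After 5 (consume 2 saddle): (empty)
After 6 (gather 4 lead): lead=4
After 7 (consume 3 lead): lead=1
After 8 (gather 8 lead): lead=9
After 9 (gather 2 clay): clay=2 lead=9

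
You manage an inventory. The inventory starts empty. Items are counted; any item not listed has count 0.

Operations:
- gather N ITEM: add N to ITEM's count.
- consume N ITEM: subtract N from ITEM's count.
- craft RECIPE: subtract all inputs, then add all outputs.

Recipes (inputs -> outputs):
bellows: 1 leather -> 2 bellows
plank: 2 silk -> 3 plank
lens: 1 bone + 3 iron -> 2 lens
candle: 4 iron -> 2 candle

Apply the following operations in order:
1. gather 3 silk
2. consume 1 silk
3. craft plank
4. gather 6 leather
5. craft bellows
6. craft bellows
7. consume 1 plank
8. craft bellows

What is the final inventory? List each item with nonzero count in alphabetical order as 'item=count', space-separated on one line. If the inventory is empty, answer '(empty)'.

Answer: bellows=6 leather=3 plank=2

Derivation:
After 1 (gather 3 silk): silk=3
After 2 (consume 1 silk): silk=2
After 3 (craft plank): plank=3
After 4 (gather 6 leather): leather=6 plank=3
After 5 (craft bellows): bellows=2 leather=5 plank=3
After 6 (craft bellows): bellows=4 leather=4 plank=3
After 7 (consume 1 plank): bellows=4 leather=4 plank=2
After 8 (craft bellows): bellows=6 leather=3 plank=2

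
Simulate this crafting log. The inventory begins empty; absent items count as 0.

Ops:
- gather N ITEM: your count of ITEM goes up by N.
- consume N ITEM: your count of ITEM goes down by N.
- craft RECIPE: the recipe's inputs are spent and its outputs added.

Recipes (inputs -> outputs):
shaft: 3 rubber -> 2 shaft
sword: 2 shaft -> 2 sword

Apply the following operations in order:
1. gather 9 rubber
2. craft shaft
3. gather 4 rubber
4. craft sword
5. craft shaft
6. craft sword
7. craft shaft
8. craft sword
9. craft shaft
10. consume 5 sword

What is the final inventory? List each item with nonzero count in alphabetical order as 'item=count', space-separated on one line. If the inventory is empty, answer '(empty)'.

Answer: rubber=1 shaft=2 sword=1

Derivation:
After 1 (gather 9 rubber): rubber=9
After 2 (craft shaft): rubber=6 shaft=2
After 3 (gather 4 rubber): rubber=10 shaft=2
After 4 (craft sword): rubber=10 sword=2
After 5 (craft shaft): rubber=7 shaft=2 sword=2
After 6 (craft sword): rubber=7 sword=4
After 7 (craft shaft): rubber=4 shaft=2 sword=4
After 8 (craft sword): rubber=4 sword=6
After 9 (craft shaft): rubber=1 shaft=2 sword=6
After 10 (consume 5 sword): rubber=1 shaft=2 sword=1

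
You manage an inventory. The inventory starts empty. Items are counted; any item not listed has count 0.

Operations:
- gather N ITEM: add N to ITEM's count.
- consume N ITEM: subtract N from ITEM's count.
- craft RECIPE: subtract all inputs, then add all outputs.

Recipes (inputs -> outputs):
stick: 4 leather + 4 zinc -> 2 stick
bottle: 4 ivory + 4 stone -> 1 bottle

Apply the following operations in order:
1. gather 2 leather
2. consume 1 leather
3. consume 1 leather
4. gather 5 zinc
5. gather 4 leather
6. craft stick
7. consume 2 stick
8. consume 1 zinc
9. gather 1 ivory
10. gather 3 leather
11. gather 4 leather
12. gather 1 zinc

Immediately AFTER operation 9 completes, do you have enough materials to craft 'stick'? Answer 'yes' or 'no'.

After 1 (gather 2 leather): leather=2
After 2 (consume 1 leather): leather=1
After 3 (consume 1 leather): (empty)
After 4 (gather 5 zinc): zinc=5
After 5 (gather 4 leather): leather=4 zinc=5
After 6 (craft stick): stick=2 zinc=1
After 7 (consume 2 stick): zinc=1
After 8 (consume 1 zinc): (empty)
After 9 (gather 1 ivory): ivory=1

Answer: no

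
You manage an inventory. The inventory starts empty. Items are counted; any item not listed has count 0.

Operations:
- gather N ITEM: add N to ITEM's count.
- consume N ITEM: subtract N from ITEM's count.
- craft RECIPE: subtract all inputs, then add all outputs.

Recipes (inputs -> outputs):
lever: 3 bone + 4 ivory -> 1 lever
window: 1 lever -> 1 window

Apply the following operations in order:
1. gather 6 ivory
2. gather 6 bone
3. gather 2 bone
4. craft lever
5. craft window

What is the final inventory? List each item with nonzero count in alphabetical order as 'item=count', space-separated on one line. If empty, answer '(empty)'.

Answer: bone=5 ivory=2 window=1

Derivation:
After 1 (gather 6 ivory): ivory=6
After 2 (gather 6 bone): bone=6 ivory=6
After 3 (gather 2 bone): bone=8 ivory=6
After 4 (craft lever): bone=5 ivory=2 lever=1
After 5 (craft window): bone=5 ivory=2 window=1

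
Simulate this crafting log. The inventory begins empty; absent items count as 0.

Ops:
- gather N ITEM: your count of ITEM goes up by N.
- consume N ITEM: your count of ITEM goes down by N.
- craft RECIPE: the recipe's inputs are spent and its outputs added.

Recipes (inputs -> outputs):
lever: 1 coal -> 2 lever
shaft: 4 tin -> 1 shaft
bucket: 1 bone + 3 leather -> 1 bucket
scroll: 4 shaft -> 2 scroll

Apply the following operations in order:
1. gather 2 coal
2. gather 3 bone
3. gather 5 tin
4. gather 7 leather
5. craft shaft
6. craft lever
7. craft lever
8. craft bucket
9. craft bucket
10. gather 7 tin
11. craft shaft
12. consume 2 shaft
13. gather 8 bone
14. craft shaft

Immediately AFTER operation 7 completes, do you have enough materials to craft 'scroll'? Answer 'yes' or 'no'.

Answer: no

Derivation:
After 1 (gather 2 coal): coal=2
After 2 (gather 3 bone): bone=3 coal=2
After 3 (gather 5 tin): bone=3 coal=2 tin=5
After 4 (gather 7 leather): bone=3 coal=2 leather=7 tin=5
After 5 (craft shaft): bone=3 coal=2 leather=7 shaft=1 tin=1
After 6 (craft lever): bone=3 coal=1 leather=7 lever=2 shaft=1 tin=1
After 7 (craft lever): bone=3 leather=7 lever=4 shaft=1 tin=1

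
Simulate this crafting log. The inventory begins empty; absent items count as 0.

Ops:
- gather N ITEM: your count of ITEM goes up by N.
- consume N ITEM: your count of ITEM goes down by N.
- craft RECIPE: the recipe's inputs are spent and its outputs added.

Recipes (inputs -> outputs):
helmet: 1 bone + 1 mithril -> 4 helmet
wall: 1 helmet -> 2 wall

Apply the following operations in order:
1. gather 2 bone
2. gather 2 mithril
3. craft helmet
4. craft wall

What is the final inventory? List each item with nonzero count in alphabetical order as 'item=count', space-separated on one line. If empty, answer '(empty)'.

After 1 (gather 2 bone): bone=2
After 2 (gather 2 mithril): bone=2 mithril=2
After 3 (craft helmet): bone=1 helmet=4 mithril=1
After 4 (craft wall): bone=1 helmet=3 mithril=1 wall=2

Answer: bone=1 helmet=3 mithril=1 wall=2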